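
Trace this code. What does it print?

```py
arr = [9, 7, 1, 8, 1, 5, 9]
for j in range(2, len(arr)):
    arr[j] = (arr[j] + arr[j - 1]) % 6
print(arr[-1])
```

j=2: arr[2] = (1+7)%6 = 2 → [9, 7, 2, 8, 1, 5, 9]
j=3: arr[3] = (8+2)%6 = 4 → [9, 7, 2, 4, 1, 5, 9]
j=4: arr[4] = (1+4)%6 = 5 → [9, 7, 2, 4, 5, 5, 9]
j=5: arr[5] = (5+5)%6 = 4 → [9, 7, 2, 4, 5, 4, 9]
j=6: arr[6] = (9+4)%6 = 1 → [9, 7, 2, 4, 5, 4, 1]

1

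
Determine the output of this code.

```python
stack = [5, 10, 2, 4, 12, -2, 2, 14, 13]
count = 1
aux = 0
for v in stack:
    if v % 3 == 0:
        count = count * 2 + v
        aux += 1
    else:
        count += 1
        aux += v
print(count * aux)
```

1274

v=5: not %3==0, count = 1+1 = 2; aux=5
v=10: not %3==0, count = 2+1 = 3; aux=15
v=2: not %3==0, count = 3+1 = 4; aux=17
v=4: not %3==0, count = 4+1 = 5; aux=21
v=12: %3==0, count = 5*2+12 = 22; aux=22
v=-2: not %3==0, count = 22+1 = 23; aux=20
v=2: not %3==0, count = 23+1 = 24; aux=22
v=14: not %3==0, count = 24+1 = 25; aux=36
v=13: not %3==0, count = 25+1 = 26; aux=49
count*aux = 26*49 = 1274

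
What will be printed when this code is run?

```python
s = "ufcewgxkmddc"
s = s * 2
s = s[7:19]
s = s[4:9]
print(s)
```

cufce

repeat ×2 → 'ufcewgxkmddcufcewgxkmddc'
slice [7:19] → 'kmddcufcewgx'
slice [4:9] → 'cufce'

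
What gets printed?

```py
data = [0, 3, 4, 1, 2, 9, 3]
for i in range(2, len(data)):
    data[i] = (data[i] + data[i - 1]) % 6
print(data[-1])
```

4

i=2: data[2] = (4+3)%6 = 1 → [0, 3, 1, 1, 2, 9, 3]
i=3: data[3] = (1+1)%6 = 2 → [0, 3, 1, 2, 2, 9, 3]
i=4: data[4] = (2+2)%6 = 4 → [0, 3, 1, 2, 4, 9, 3]
i=5: data[5] = (9+4)%6 = 1 → [0, 3, 1, 2, 4, 1, 3]
i=6: data[6] = (3+1)%6 = 4 → [0, 3, 1, 2, 4, 1, 4]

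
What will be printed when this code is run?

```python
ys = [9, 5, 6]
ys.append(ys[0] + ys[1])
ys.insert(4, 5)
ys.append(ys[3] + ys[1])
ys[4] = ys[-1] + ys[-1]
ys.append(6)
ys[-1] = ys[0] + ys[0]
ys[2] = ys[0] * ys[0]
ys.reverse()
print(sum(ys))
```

append ys[0]+ys[1] = 9+5 = 14 → [9, 5, 6, 14]
insert 5 at 4 → [9, 5, 6, 14, 5]
append ys[3]+ys[1] = 14+5 = 19 → [9, 5, 6, 14, 5, 19]
ys[4] = ys[-1]+ys[-1] = 19+19 = 38 → [9, 5, 6, 14, 38, 19]
append 6 → [9, 5, 6, 14, 38, 19, 6]
ys[-1] = ys[0]+ys[0] = 9+9 = 18 → [9, 5, 6, 14, 38, 19, 18]
ys[2] = ys[0]*ys[0] = 9*9 = 81 → [9, 5, 81, 14, 38, 19, 18]
reverse → [18, 19, 38, 14, 81, 5, 9]
sum = 184

184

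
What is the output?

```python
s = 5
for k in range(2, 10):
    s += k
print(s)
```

49

k=2: s = 5+2 = 7
k=3: s = 7+3 = 10
k=4: s = 10+4 = 14
k=5: s = 14+5 = 19
k=6: s = 19+6 = 25
k=7: s = 25+7 = 32
k=8: s = 32+8 = 40
k=9: s = 40+9 = 49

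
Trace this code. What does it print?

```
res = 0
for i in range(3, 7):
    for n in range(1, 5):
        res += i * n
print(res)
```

i=3,n=1: res = 0+3 = 3
i=3,n=2: res = 3+6 = 9
i=3,n=3: res = 9+9 = 18
i=3,n=4: res = 18+12 = 30
i=4,n=1: res = 30+4 = 34
i=4,n=2: res = 34+8 = 42
i=4,n=3: res = 42+12 = 54
i=4,n=4: res = 54+16 = 70
i=5,n=1: res = 70+5 = 75
i=5,n=2: res = 75+10 = 85
i=5,n=3: res = 85+15 = 100
i=5,n=4: res = 100+20 = 120
i=6,n=1: res = 120+6 = 126
i=6,n=2: res = 126+12 = 138
i=6,n=3: res = 138+18 = 156
i=6,n=4: res = 156+24 = 180

180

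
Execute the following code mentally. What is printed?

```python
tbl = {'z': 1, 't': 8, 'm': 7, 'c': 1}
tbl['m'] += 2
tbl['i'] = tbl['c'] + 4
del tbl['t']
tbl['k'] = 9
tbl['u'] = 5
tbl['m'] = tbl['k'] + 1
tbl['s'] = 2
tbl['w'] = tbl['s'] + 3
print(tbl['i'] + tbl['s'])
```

7

tbl['m'] = 7+2 = 9 → {'z': 1, 't': 8, 'm': 9, 'c': 1}
tbl['i'] = tbl['c']+4 = 5 → {'z': 1, 't': 8, 'm': 9, 'c': 1, 'i': 5}
del 't' → {'z': 1, 'm': 9, 'c': 1, 'i': 5}
tbl['k'] = 9 → {'z': 1, 'm': 9, 'c': 1, 'i': 5, 'k': 9}
tbl['u'] = 5 → {'z': 1, 'm': 9, 'c': 1, 'i': 5, 'k': 9, 'u': 5}
tbl['m'] = tbl['k']+1 = 10 → {'z': 1, 'm': 10, 'c': 1, 'i': 5, 'k': 9, 'u': 5}
tbl['s'] = 2 → {'z': 1, 'm': 10, 'c': 1, 'i': 5, 'k': 9, 'u': 5, 's': 2}
tbl['w'] = tbl['s']+3 = 5 → {'z': 1, 'm': 10, 'c': 1, 'i': 5, 'k': 9, 'u': 5, 's': 2, 'w': 5}
tbl['i']+tbl['s'] = 5+2 = 7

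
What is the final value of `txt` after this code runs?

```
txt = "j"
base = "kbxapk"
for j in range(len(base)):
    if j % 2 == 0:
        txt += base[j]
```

j=0: add 'k' → 'jk'
j=1: skip
j=2: add 'x' → 'jkx'
j=3: skip
j=4: add 'p' → 'jkxp'
j=5: skip

'jkxp'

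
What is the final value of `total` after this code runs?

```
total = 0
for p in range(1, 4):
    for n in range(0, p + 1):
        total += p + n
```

p=1,n=0: total = 0+1 = 1
p=1,n=1: total = 1+2 = 3
p=2,n=0: total = 3+2 = 5
p=2,n=1: total = 5+3 = 8
p=2,n=2: total = 8+4 = 12
p=3,n=0: total = 12+3 = 15
p=3,n=1: total = 15+4 = 19
p=3,n=2: total = 19+5 = 24
p=3,n=3: total = 24+6 = 30

30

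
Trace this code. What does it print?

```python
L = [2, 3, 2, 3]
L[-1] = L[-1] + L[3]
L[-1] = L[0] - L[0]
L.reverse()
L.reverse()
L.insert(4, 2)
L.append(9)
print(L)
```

[2, 3, 2, 0, 2, 9]

L[-1] = L[-1]+L[3] = 3+3 = 6 → [2, 3, 2, 6]
L[-1] = L[0]-L[0] = 2-2 = 0 → [2, 3, 2, 0]
reverse → [0, 2, 3, 2]
reverse → [2, 3, 2, 0]
insert 2 at 4 → [2, 3, 2, 0, 2]
append 9 → [2, 3, 2, 0, 2, 9]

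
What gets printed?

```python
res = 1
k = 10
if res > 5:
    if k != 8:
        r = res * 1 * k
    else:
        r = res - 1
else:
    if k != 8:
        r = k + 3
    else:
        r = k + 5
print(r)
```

res=1, k=10
res > 5 is False; k != 8 is True
→ r = k + 3 = 13

13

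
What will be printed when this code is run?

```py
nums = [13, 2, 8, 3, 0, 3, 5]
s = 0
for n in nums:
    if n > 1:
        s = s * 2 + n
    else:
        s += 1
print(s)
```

539

n=13: >1, s = 0*2+13 = 13
n=2: >1, s = 13*2+2 = 28
n=8: >1, s = 28*2+8 = 64
n=3: >1, s = 64*2+3 = 131
n=0: not >1, s = 131+1 = 132
n=3: >1, s = 132*2+3 = 267
n=5: >1, s = 267*2+5 = 539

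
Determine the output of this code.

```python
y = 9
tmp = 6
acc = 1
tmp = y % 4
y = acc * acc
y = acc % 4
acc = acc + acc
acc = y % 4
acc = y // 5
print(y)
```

tmp = 9%4 = 1
y = 1*1 = 1
y = 1%4 = 1
acc = 1+1 = 2
acc = 1%4 = 1
acc = 1//5 = 0

1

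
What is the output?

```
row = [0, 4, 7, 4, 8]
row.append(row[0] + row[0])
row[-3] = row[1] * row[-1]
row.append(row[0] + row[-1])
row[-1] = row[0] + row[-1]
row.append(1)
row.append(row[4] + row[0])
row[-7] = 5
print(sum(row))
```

append row[0]+row[0] = 0+0 = 0 → [0, 4, 7, 4, 8, 0]
row[-3] = row[1]*row[-1] = 4*0 = 0 → [0, 4, 7, 0, 8, 0]
append row[0]+row[-1] = 0+0 = 0 → [0, 4, 7, 0, 8, 0, 0]
row[-1] = row[0]+row[-1] = 0+0 = 0 → [0, 4, 7, 0, 8, 0, 0]
append 1 → [0, 4, 7, 0, 8, 0, 0, 1]
append row[4]+row[0] = 8+0 = 8 → [0, 4, 7, 0, 8, 0, 0, 1, 8]
row[-7] = 5 → [0, 4, 5, 0, 8, 0, 0, 1, 8]
sum = 26

26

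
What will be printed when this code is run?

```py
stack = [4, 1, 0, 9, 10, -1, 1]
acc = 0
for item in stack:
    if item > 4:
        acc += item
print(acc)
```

item=4: not >4
item=1: not >4
item=0: not >4
item=9: >4, acc = 0+9 = 9
item=10: >4, acc = 9+10 = 19
item=-1: not >4
item=1: not >4

19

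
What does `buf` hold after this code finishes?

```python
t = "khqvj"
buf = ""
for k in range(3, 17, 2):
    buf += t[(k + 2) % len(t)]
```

'kqjhvkq'

k=3: add t[0]='k' → 'k'
k=5: add t[2]='q' → 'kq'
k=7: add t[4]='j' → 'kqj'
k=9: add t[1]='h' → 'kqjh'
k=11: add t[3]='v' → 'kqjhv'
k=13: add t[0]='k' → 'kqjhvk'
k=15: add t[2]='q' → 'kqjhvkq'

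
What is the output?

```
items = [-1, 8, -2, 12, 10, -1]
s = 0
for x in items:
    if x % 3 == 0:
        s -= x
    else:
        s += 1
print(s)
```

x=-1: not %3==0, s = 0+1 = 1
x=8: not %3==0, s = 1+1 = 2
x=-2: not %3==0, s = 2+1 = 3
x=12: %3==0, s = 3-12 = -9
x=10: not %3==0, s = (-9)+1 = -8
x=-1: not %3==0, s = (-8)+1 = -7

-7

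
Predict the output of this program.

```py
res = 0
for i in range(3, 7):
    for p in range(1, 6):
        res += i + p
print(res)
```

150

i=3,p=1: res = 0+4 = 4
i=3,p=2: res = 4+5 = 9
i=3,p=3: res = 9+6 = 15
i=3,p=4: res = 15+7 = 22
i=3,p=5: res = 22+8 = 30
i=4,p=1: res = 30+5 = 35
i=4,p=2: res = 35+6 = 41
i=4,p=3: res = 41+7 = 48
i=4,p=4: res = 48+8 = 56
i=4,p=5: res = 56+9 = 65
i=5,p=1: res = 65+6 = 71
i=5,p=2: res = 71+7 = 78
i=5,p=3: res = 78+8 = 86
i=5,p=4: res = 86+9 = 95
i=5,p=5: res = 95+10 = 105
i=6,p=1: res = 105+7 = 112
i=6,p=2: res = 112+8 = 120
i=6,p=3: res = 120+9 = 129
i=6,p=4: res = 129+10 = 139
i=6,p=5: res = 139+11 = 150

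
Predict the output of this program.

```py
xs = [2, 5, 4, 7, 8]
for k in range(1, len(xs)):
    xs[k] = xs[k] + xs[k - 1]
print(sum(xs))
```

64

k=1: xs[1] = 5+2 = 7 → [2, 7, 4, 7, 8]
k=2: xs[2] = 4+7 = 11 → [2, 7, 11, 7, 8]
k=3: xs[3] = 7+11 = 18 → [2, 7, 11, 18, 8]
k=4: xs[4] = 8+18 = 26 → [2, 7, 11, 18, 26]
sum = 64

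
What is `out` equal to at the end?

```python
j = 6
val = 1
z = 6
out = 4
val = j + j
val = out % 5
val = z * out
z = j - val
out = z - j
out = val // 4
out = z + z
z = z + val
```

-36

val = 6+6 = 12
val = 4%5 = 4
val = 6*4 = 24
z = 6-24 = -18
out = (-18)-6 = -24
out = 24//4 = 6
out = (-18)+(-18) = -36
z = (-18)+24 = 6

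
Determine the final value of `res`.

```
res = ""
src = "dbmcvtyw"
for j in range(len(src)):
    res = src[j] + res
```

j=0: prepend 'd' → 'd'
j=1: prepend 'b' → 'bd'
j=2: prepend 'm' → 'mbd'
j=3: prepend 'c' → 'cmbd'
j=4: prepend 'v' → 'vcmbd'
j=5: prepend 't' → 'tvcmbd'
j=6: prepend 'y' → 'ytvcmbd'
j=7: prepend 'w' → 'wytvcmbd'

'wytvcmbd'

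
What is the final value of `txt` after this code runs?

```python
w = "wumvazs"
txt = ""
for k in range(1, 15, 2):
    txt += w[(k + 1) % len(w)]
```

k=1: add w[2]='m' → 'm'
k=3: add w[4]='a' → 'ma'
k=5: add w[6]='s' → 'mas'
k=7: add w[1]='u' → 'masu'
k=9: add w[3]='v' → 'masuv'
k=11: add w[5]='z' → 'masuvz'
k=13: add w[0]='w' → 'masuvzw'

'masuvzw'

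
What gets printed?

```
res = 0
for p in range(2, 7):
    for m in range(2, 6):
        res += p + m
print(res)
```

150

p=2,m=2: res = 0+4 = 4
p=2,m=3: res = 4+5 = 9
p=2,m=4: res = 9+6 = 15
p=2,m=5: res = 15+7 = 22
p=3,m=2: res = 22+5 = 27
p=3,m=3: res = 27+6 = 33
p=3,m=4: res = 33+7 = 40
p=3,m=5: res = 40+8 = 48
p=4,m=2: res = 48+6 = 54
p=4,m=3: res = 54+7 = 61
p=4,m=4: res = 61+8 = 69
p=4,m=5: res = 69+9 = 78
p=5,m=2: res = 78+7 = 85
p=5,m=3: res = 85+8 = 93
p=5,m=4: res = 93+9 = 102
p=5,m=5: res = 102+10 = 112
p=6,m=2: res = 112+8 = 120
p=6,m=3: res = 120+9 = 129
p=6,m=4: res = 129+10 = 139
p=6,m=5: res = 139+11 = 150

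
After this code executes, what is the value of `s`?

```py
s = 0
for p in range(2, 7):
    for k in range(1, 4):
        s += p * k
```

120

p=2,k=1: s = 0+2 = 2
p=2,k=2: s = 2+4 = 6
p=2,k=3: s = 6+6 = 12
p=3,k=1: s = 12+3 = 15
p=3,k=2: s = 15+6 = 21
p=3,k=3: s = 21+9 = 30
p=4,k=1: s = 30+4 = 34
p=4,k=2: s = 34+8 = 42
p=4,k=3: s = 42+12 = 54
p=5,k=1: s = 54+5 = 59
p=5,k=2: s = 59+10 = 69
p=5,k=3: s = 69+15 = 84
p=6,k=1: s = 84+6 = 90
p=6,k=2: s = 90+12 = 102
p=6,k=3: s = 102+18 = 120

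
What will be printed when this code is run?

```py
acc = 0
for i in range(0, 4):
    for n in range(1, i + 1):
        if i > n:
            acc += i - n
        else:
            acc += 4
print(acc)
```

i=1,n=1: not 1>1, acc = 0+4 = 4
i=2,n=1: 2>1, acc = 4+1 = 5
i=2,n=2: not 2>2, acc = 5+4 = 9
i=3,n=1: 3>1, acc = 9+2 = 11
i=3,n=2: 3>2, acc = 11+1 = 12
i=3,n=3: not 3>3, acc = 12+4 = 16

16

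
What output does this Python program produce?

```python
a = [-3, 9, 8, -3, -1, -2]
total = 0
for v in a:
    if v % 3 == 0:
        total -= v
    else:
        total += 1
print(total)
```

v=-3: %3==0, total = 0-(-3) = 3
v=9: %3==0, total = 3-9 = -6
v=8: not %3==0, total = (-6)+1 = -5
v=-3: %3==0, total = (-5)-(-3) = -2
v=-1: not %3==0, total = (-2)+1 = -1
v=-2: not %3==0, total = (-1)+1 = 0

0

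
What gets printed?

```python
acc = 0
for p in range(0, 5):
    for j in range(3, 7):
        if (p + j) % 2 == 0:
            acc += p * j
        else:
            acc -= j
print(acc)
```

p=0,j=3: odd sum, acc = 0-3 = -3
p=0,j=4: even sum, acc = (-3)+0 = -3
p=0,j=5: odd sum, acc = (-3)-5 = -8
p=0,j=6: even sum, acc = (-8)+0 = -8
p=1,j=3: even sum, acc = (-8)+3 = -5
p=1,j=4: odd sum, acc = (-5)-4 = -9
p=1,j=5: even sum, acc = (-9)+5 = -4
p=1,j=6: odd sum, acc = (-4)-6 = -10
p=2,j=3: odd sum, acc = (-10)-3 = -13
p=2,j=4: even sum, acc = (-13)+8 = -5
p=2,j=5: odd sum, acc = (-5)-5 = -10
p=2,j=6: even sum, acc = (-10)+12 = 2
p=3,j=3: even sum, acc = 2+9 = 11
p=3,j=4: odd sum, acc = 11-4 = 7
p=3,j=5: even sum, acc = 7+15 = 22
p=3,j=6: odd sum, acc = 22-6 = 16
p=4,j=3: odd sum, acc = 16-3 = 13
p=4,j=4: even sum, acc = 13+16 = 29
p=4,j=5: odd sum, acc = 29-5 = 24
p=4,j=6: even sum, acc = 24+24 = 48

48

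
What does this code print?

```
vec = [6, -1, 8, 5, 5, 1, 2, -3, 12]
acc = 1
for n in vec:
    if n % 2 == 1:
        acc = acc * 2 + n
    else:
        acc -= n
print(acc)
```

-261

n=6: not odd, acc = 1-6 = -5
n=-1: odd, acc = (-5)*2+(-1) = -11
n=8: not odd, acc = (-11)-8 = -19
n=5: odd, acc = (-19)*2+5 = -33
n=5: odd, acc = (-33)*2+5 = -61
n=1: odd, acc = (-61)*2+1 = -121
n=2: not odd, acc = (-121)-2 = -123
n=-3: odd, acc = (-123)*2+(-3) = -249
n=12: not odd, acc = (-249)-12 = -261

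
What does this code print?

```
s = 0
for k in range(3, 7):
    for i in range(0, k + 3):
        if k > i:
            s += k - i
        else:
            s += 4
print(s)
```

k=3,i=0: 3>0, s = 0+3 = 3
k=3,i=1: 3>1, s = 3+2 = 5
k=3,i=2: 3>2, s = 5+1 = 6
k=3,i=3: not 3>3, s = 6+4 = 10
k=3,i=4: not 3>4, s = 10+4 = 14
k=3,i=5: not 3>5, s = 14+4 = 18
k=4,i=0: 4>0, s = 18+4 = 22
k=4,i=1: 4>1, s = 22+3 = 25
k=4,i=2: 4>2, s = 25+2 = 27
k=4,i=3: 4>3, s = 27+1 = 28
k=4,i=4: not 4>4, s = 28+4 = 32
k=4,i=5: not 4>5, s = 32+4 = 36
k=4,i=6: not 4>6, s = 36+4 = 40
k=5,i=0: 5>0, s = 40+5 = 45
k=5,i=1: 5>1, s = 45+4 = 49
k=5,i=2: 5>2, s = 49+3 = 52
k=5,i=3: 5>3, s = 52+2 = 54
k=5,i=4: 5>4, s = 54+1 = 55
k=5,i=5: not 5>5, s = 55+4 = 59
k=5,i=6: not 5>6, s = 59+4 = 63
k=5,i=7: not 5>7, s = 63+4 = 67
k=6,i=0: 6>0, s = 67+6 = 73
k=6,i=1: 6>1, s = 73+5 = 78
k=6,i=2: 6>2, s = 78+4 = 82
k=6,i=3: 6>3, s = 82+3 = 85
k=6,i=4: 6>4, s = 85+2 = 87
k=6,i=5: 6>5, s = 87+1 = 88
k=6,i=6: not 6>6, s = 88+4 = 92
k=6,i=7: not 6>7, s = 92+4 = 96
k=6,i=8: not 6>8, s = 96+4 = 100

100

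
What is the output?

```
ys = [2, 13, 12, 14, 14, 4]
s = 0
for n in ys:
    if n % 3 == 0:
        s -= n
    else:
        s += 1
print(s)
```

n=2: not %3==0, s = 0+1 = 1
n=13: not %3==0, s = 1+1 = 2
n=12: %3==0, s = 2-12 = -10
n=14: not %3==0, s = (-10)+1 = -9
n=14: not %3==0, s = (-9)+1 = -8
n=4: not %3==0, s = (-8)+1 = -7

-7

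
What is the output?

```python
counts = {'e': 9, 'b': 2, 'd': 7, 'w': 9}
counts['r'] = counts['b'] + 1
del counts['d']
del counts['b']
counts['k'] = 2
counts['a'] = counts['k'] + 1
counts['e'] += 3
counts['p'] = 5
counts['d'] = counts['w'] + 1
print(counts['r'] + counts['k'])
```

counts['r'] = counts['b']+1 = 3 → {'e': 9, 'b': 2, 'd': 7, 'w': 9, 'r': 3}
del 'd' → {'e': 9, 'b': 2, 'w': 9, 'r': 3}
del 'b' → {'e': 9, 'w': 9, 'r': 3}
counts['k'] = 2 → {'e': 9, 'w': 9, 'r': 3, 'k': 2}
counts['a'] = counts['k']+1 = 3 → {'e': 9, 'w': 9, 'r': 3, 'k': 2, 'a': 3}
counts['e'] = 9+3 = 12 → {'e': 12, 'w': 9, 'r': 3, 'k': 2, 'a': 3}
counts['p'] = 5 → {'e': 12, 'w': 9, 'r': 3, 'k': 2, 'a': 3, 'p': 5}
counts['d'] = counts['w']+1 = 10 → {'e': 12, 'w': 9, 'r': 3, 'k': 2, 'a': 3, 'p': 5, 'd': 10}
counts['r']+counts['k'] = 3+2 = 5

5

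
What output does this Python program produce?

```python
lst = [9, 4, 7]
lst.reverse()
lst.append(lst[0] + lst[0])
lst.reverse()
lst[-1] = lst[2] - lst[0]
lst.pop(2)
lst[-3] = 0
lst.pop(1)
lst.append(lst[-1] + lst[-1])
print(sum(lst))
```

-30

reverse → [7, 4, 9]
append lst[0]+lst[0] = 7+7 = 14 → [7, 4, 9, 14]
reverse → [14, 9, 4, 7]
lst[-1] = lst[2]-lst[0] = 4-14 = -10 → [14, 9, 4, -10]
pop(2) removes 4 → [14, 9, -10]
lst[-3] = 0 → [0, 9, -10]
pop(1) removes 9 → [0, -10]
append lst[-1]+lst[-1] = (-10)+(-10) = -20 → [0, -10, -20]
sum = -30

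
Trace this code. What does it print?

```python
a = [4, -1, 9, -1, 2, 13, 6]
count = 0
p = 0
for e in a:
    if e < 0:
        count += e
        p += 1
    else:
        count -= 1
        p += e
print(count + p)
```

e=4: not <0, count = 0-1 = -1; p=4
e=-1: <0, count = (-1)+(-1) = -2; p=5
e=9: not <0, count = (-2)-1 = -3; p=14
e=-1: <0, count = (-3)+(-1) = -4; p=15
e=2: not <0, count = (-4)-1 = -5; p=17
e=13: not <0, count = (-5)-1 = -6; p=30
e=6: not <0, count = (-6)-1 = -7; p=36
count+p = (-7)+36 = 29

29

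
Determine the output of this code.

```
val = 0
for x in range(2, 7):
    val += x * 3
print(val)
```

60

x=2: val = 0+2*3 = 6
x=3: val = 6+3*3 = 15
x=4: val = 15+4*3 = 27
x=5: val = 27+5*3 = 42
x=6: val = 42+6*3 = 60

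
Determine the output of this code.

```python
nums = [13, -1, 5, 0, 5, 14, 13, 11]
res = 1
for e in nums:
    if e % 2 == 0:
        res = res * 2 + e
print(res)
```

18

e=13: not even
e=-1: not even
e=5: not even
e=0: even, res = 1*2+0 = 2
e=5: not even
e=14: even, res = 2*2+14 = 18
e=13: not even
e=11: not even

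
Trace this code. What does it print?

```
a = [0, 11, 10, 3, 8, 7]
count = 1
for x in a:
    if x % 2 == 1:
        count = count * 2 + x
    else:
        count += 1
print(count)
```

x=0: not odd, count = 1+1 = 2
x=11: odd, count = 2*2+11 = 15
x=10: not odd, count = 15+1 = 16
x=3: odd, count = 16*2+3 = 35
x=8: not odd, count = 35+1 = 36
x=7: odd, count = 36*2+7 = 79

79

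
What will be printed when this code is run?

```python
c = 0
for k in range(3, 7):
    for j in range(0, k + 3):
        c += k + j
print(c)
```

k=3,j=0: c = 0+3 = 3
k=3,j=1: c = 3+4 = 7
k=3,j=2: c = 7+5 = 12
k=3,j=3: c = 12+6 = 18
k=3,j=4: c = 18+7 = 25
k=3,j=5: c = 25+8 = 33
k=4,j=0: c = 33+4 = 37
k=4,j=1: c = 37+5 = 42
k=4,j=2: c = 42+6 = 48
k=4,j=3: c = 48+7 = 55
k=4,j=4: c = 55+8 = 63
k=4,j=5: c = 63+9 = 72
k=4,j=6: c = 72+10 = 82
k=5,j=0: c = 82+5 = 87
k=5,j=1: c = 87+6 = 93
k=5,j=2: c = 93+7 = 100
k=5,j=3: c = 100+8 = 108
k=5,j=4: c = 108+9 = 117
k=5,j=5: c = 117+10 = 127
k=5,j=6: c = 127+11 = 138
k=5,j=7: c = 138+12 = 150
k=6,j=0: c = 150+6 = 156
k=6,j=1: c = 156+7 = 163
k=6,j=2: c = 163+8 = 171
k=6,j=3: c = 171+9 = 180
k=6,j=4: c = 180+10 = 190
k=6,j=5: c = 190+11 = 201
k=6,j=6: c = 201+12 = 213
k=6,j=7: c = 213+13 = 226
k=6,j=8: c = 226+14 = 240

240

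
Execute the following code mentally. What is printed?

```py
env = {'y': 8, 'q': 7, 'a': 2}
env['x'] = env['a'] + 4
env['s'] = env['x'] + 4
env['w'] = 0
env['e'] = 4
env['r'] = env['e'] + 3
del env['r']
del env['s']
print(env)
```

env['x'] = env['a']+4 = 6 → {'y': 8, 'q': 7, 'a': 2, 'x': 6}
env['s'] = env['x']+4 = 10 → {'y': 8, 'q': 7, 'a': 2, 'x': 6, 's': 10}
env['w'] = 0 → {'y': 8, 'q': 7, 'a': 2, 'x': 6, 's': 10, 'w': 0}
env['e'] = 4 → {'y': 8, 'q': 7, 'a': 2, 'x': 6, 's': 10, 'w': 0, 'e': 4}
env['r'] = env['e']+3 = 7 → {'y': 8, 'q': 7, 'a': 2, 'x': 6, 's': 10, 'w': 0, 'e': 4, 'r': 7}
del 'r' → {'y': 8, 'q': 7, 'a': 2, 'x': 6, 's': 10, 'w': 0, 'e': 4}
del 's' → {'y': 8, 'q': 7, 'a': 2, 'x': 6, 'w': 0, 'e': 4}

{'y': 8, 'q': 7, 'a': 2, 'x': 6, 'w': 0, 'e': 4}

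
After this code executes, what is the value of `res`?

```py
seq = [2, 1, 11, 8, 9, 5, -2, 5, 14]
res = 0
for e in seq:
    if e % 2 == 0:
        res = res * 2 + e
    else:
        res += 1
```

e=2: even, res = 0*2+2 = 2
e=1: not even, res = 2+1 = 3
e=11: not even, res = 3+1 = 4
e=8: even, res = 4*2+8 = 16
e=9: not even, res = 16+1 = 17
e=5: not even, res = 17+1 = 18
e=-2: even, res = 18*2+(-2) = 34
e=5: not even, res = 34+1 = 35
e=14: even, res = 35*2+14 = 84

84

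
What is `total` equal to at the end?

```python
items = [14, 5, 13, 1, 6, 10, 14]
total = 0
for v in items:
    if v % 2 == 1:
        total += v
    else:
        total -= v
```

v=14: not odd, total = 0-14 = -14
v=5: odd, total = (-14)+5 = -9
v=13: odd, total = (-9)+13 = 4
v=1: odd, total = 4+1 = 5
v=6: not odd, total = 5-6 = -1
v=10: not odd, total = (-1)-10 = -11
v=14: not odd, total = (-11)-14 = -25

-25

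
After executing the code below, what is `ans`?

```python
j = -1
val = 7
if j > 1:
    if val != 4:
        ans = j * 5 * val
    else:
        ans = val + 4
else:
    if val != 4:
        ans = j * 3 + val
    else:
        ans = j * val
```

j=-1, val=7
j > 1 is False; val != 4 is True
→ ans = j * 3 + val = 4

4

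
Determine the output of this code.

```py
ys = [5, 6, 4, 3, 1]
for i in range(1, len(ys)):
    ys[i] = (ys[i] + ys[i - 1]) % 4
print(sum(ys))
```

i=1: ys[1] = (6+5)%4 = 3 → [5, 3, 4, 3, 1]
i=2: ys[2] = (4+3)%4 = 3 → [5, 3, 3, 3, 1]
i=3: ys[3] = (3+3)%4 = 2 → [5, 3, 3, 2, 1]
i=4: ys[4] = (1+2)%4 = 3 → [5, 3, 3, 2, 3]
sum = 16

16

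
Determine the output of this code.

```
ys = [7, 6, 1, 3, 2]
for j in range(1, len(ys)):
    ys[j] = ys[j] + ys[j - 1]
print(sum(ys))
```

70

j=1: ys[1] = 6+7 = 13 → [7, 13, 1, 3, 2]
j=2: ys[2] = 1+13 = 14 → [7, 13, 14, 3, 2]
j=3: ys[3] = 3+14 = 17 → [7, 13, 14, 17, 2]
j=4: ys[4] = 2+17 = 19 → [7, 13, 14, 17, 19]
sum = 70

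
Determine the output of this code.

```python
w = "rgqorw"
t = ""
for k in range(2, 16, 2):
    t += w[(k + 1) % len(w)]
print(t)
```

k=2: add w[3]='o' → 'o'
k=4: add w[5]='w' → 'ow'
k=6: add w[1]='g' → 'owg'
k=8: add w[3]='o' → 'owgo'
k=10: add w[5]='w' → 'owgow'
k=12: add w[1]='g' → 'owgowg'
k=14: add w[3]='o' → 'owgowgo'

owgowgo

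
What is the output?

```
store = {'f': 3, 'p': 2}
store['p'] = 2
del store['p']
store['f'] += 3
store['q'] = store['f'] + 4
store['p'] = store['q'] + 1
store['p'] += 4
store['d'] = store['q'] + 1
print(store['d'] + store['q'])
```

store['p'] = 2 → {'f': 3, 'p': 2}
del 'p' → {'f': 3}
store['f'] = 3+3 = 6 → {'f': 6}
store['q'] = store['f']+4 = 10 → {'f': 6, 'q': 10}
store['p'] = store['q']+1 = 11 → {'f': 6, 'q': 10, 'p': 11}
store['p'] = 11+4 = 15 → {'f': 6, 'q': 10, 'p': 15}
store['d'] = store['q']+1 = 11 → {'f': 6, 'q': 10, 'p': 15, 'd': 11}
store['d']+store['q'] = 11+10 = 21

21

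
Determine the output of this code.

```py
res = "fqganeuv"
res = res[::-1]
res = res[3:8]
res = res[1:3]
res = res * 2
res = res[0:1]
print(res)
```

reverse → 'vuenagqf'
slice [3:8] → 'nagqf'
slice [1:3] → 'ag'
repeat ×2 → 'agag'
slice [0:1] → 'a'

a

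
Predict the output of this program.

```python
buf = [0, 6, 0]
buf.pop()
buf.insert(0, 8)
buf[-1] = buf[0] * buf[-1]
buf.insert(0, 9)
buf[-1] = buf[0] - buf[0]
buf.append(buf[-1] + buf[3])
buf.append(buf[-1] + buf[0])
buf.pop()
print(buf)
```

pop() removes 0 → [0, 6]
insert 8 at 0 → [8, 0, 6]
buf[-1] = buf[0]*buf[-1] = 8*6 = 48 → [8, 0, 48]
insert 9 at 0 → [9, 8, 0, 48]
buf[-1] = buf[0]-buf[0] = 9-9 = 0 → [9, 8, 0, 0]
append buf[-1]+buf[3] = 0+0 = 0 → [9, 8, 0, 0, 0]
append buf[-1]+buf[0] = 0+9 = 9 → [9, 8, 0, 0, 0, 9]
pop() removes 9 → [9, 8, 0, 0, 0]

[9, 8, 0, 0, 0]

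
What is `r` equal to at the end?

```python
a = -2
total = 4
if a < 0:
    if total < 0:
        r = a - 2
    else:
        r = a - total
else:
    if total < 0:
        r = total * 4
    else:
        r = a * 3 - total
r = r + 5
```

-1

a=-2, total=4
a < 0 is True; total < 0 is False
→ r = a - total = -6
r = (-6)+5 = -1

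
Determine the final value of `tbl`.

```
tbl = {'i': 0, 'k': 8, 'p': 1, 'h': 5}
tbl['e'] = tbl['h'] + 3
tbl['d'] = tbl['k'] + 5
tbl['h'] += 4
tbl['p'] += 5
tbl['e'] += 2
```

{'i': 0, 'k': 8, 'p': 6, 'h': 9, 'e': 10, 'd': 13}

tbl['e'] = tbl['h']+3 = 8 → {'i': 0, 'k': 8, 'p': 1, 'h': 5, 'e': 8}
tbl['d'] = tbl['k']+5 = 13 → {'i': 0, 'k': 8, 'p': 1, 'h': 5, 'e': 8, 'd': 13}
tbl['h'] = 5+4 = 9 → {'i': 0, 'k': 8, 'p': 1, 'h': 9, 'e': 8, 'd': 13}
tbl['p'] = 1+5 = 6 → {'i': 0, 'k': 8, 'p': 6, 'h': 9, 'e': 8, 'd': 13}
tbl['e'] = 8+2 = 10 → {'i': 0, 'k': 8, 'p': 6, 'h': 9, 'e': 10, 'd': 13}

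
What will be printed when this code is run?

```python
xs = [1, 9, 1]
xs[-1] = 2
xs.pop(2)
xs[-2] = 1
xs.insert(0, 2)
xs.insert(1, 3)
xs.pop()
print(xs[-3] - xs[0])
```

0

xs[-1] = 2 → [1, 9, 2]
pop(2) removes 2 → [1, 9]
xs[-2] = 1 → [1, 9]
insert 2 at 0 → [2, 1, 9]
insert 3 at 1 → [2, 3, 1, 9]
pop() removes 9 → [2, 3, 1]
xs[-3]-xs[0] = 2-2 = 0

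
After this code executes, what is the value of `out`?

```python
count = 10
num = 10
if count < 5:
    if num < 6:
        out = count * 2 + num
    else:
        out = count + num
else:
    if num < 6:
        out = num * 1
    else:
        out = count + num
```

count=10, num=10
count < 5 is False; num < 6 is False
→ out = count + num = 20

20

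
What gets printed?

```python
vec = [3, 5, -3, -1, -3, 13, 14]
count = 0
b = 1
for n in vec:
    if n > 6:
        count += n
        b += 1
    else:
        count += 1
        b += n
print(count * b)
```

n=3: not >6, count = 0+1 = 1; b=4
n=5: not >6, count = 1+1 = 2; b=9
n=-3: not >6, count = 2+1 = 3; b=6
n=-1: not >6, count = 3+1 = 4; b=5
n=-3: not >6, count = 4+1 = 5; b=2
n=13: >6, count = 5+13 = 18; b=3
n=14: >6, count = 18+14 = 32; b=4
count*b = 32*4 = 128

128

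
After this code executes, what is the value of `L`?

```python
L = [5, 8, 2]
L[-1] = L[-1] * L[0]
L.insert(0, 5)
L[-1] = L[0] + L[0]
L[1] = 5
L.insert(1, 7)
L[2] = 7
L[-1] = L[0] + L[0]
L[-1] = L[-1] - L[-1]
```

[5, 7, 7, 8, 0]

L[-1] = L[-1]*L[0] = 2*5 = 10 → [5, 8, 10]
insert 5 at 0 → [5, 5, 8, 10]
L[-1] = L[0]+L[0] = 5+5 = 10 → [5, 5, 8, 10]
L[1] = 5 → [5, 5, 8, 10]
insert 7 at 1 → [5, 7, 5, 8, 10]
L[2] = 7 → [5, 7, 7, 8, 10]
L[-1] = L[0]+L[0] = 5+5 = 10 → [5, 7, 7, 8, 10]
L[-1] = L[-1]-L[-1] = 10-10 = 0 → [5, 7, 7, 8, 0]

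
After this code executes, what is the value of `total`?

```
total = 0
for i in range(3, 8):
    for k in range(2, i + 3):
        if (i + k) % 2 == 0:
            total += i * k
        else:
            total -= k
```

374

i=3,k=2: odd sum, total = 0-2 = -2
i=3,k=3: even sum, total = (-2)+9 = 7
i=3,k=4: odd sum, total = 7-4 = 3
i=3,k=5: even sum, total = 3+15 = 18
i=4,k=2: even sum, total = 18+8 = 26
i=4,k=3: odd sum, total = 26-3 = 23
i=4,k=4: even sum, total = 23+16 = 39
i=4,k=5: odd sum, total = 39-5 = 34
i=4,k=6: even sum, total = 34+24 = 58
i=5,k=2: odd sum, total = 58-2 = 56
i=5,k=3: even sum, total = 56+15 = 71
i=5,k=4: odd sum, total = 71-4 = 67
i=5,k=5: even sum, total = 67+25 = 92
i=5,k=6: odd sum, total = 92-6 = 86
i=5,k=7: even sum, total = 86+35 = 121
i=6,k=2: even sum, total = 121+12 = 133
i=6,k=3: odd sum, total = 133-3 = 130
i=6,k=4: even sum, total = 130+24 = 154
i=6,k=5: odd sum, total = 154-5 = 149
i=6,k=6: even sum, total = 149+36 = 185
i=6,k=7: odd sum, total = 185-7 = 178
i=6,k=8: even sum, total = 178+48 = 226
i=7,k=2: odd sum, total = 226-2 = 224
i=7,k=3: even sum, total = 224+21 = 245
i=7,k=4: odd sum, total = 245-4 = 241
i=7,k=5: even sum, total = 241+35 = 276
i=7,k=6: odd sum, total = 276-6 = 270
i=7,k=7: even sum, total = 270+49 = 319
i=7,k=8: odd sum, total = 319-8 = 311
i=7,k=9: even sum, total = 311+63 = 374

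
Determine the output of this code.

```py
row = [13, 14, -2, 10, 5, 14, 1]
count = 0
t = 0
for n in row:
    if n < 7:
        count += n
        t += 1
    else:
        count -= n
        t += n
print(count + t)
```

7

n=13: not <7, count = 0-13 = -13; t=13
n=14: not <7, count = (-13)-14 = -27; t=27
n=-2: <7, count = (-27)+(-2) = -29; t=28
n=10: not <7, count = (-29)-10 = -39; t=38
n=5: <7, count = (-39)+5 = -34; t=39
n=14: not <7, count = (-34)-14 = -48; t=53
n=1: <7, count = (-48)+1 = -47; t=54
count+t = (-47)+54 = 7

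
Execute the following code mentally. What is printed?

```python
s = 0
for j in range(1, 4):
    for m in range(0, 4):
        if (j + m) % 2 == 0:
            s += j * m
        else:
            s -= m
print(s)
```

12

j=1,m=0: odd sum, s = 0-0 = 0
j=1,m=1: even sum, s = 0+1 = 1
j=1,m=2: odd sum, s = 1-2 = -1
j=1,m=3: even sum, s = (-1)+3 = 2
j=2,m=0: even sum, s = 2+0 = 2
j=2,m=1: odd sum, s = 2-1 = 1
j=2,m=2: even sum, s = 1+4 = 5
j=2,m=3: odd sum, s = 5-3 = 2
j=3,m=0: odd sum, s = 2-0 = 2
j=3,m=1: even sum, s = 2+3 = 5
j=3,m=2: odd sum, s = 5-2 = 3
j=3,m=3: even sum, s = 3+9 = 12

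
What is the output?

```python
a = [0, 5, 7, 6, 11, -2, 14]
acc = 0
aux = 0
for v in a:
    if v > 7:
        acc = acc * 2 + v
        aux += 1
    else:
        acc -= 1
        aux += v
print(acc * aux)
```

v=0: not >7, acc = 0-1 = -1; aux=0
v=5: not >7, acc = (-1)-1 = -2; aux=5
v=7: not >7, acc = (-2)-1 = -3; aux=12
v=6: not >7, acc = (-3)-1 = -4; aux=18
v=11: >7, acc = (-4)*2+11 = 3; aux=19
v=-2: not >7, acc = 3-1 = 2; aux=17
v=14: >7, acc = 2*2+14 = 18; aux=18
acc*aux = 18*18 = 324

324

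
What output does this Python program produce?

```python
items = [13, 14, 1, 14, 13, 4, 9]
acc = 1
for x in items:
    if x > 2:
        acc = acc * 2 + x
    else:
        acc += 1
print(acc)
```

901

x=13: >2, acc = 1*2+13 = 15
x=14: >2, acc = 15*2+14 = 44
x=1: not >2, acc = 44+1 = 45
x=14: >2, acc = 45*2+14 = 104
x=13: >2, acc = 104*2+13 = 221
x=4: >2, acc = 221*2+4 = 446
x=9: >2, acc = 446*2+9 = 901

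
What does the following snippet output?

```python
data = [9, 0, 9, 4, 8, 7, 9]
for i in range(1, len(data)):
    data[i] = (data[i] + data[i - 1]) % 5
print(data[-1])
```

1

i=1: data[1] = (0+9)%5 = 4 → [9, 4, 9, 4, 8, 7, 9]
i=2: data[2] = (9+4)%5 = 3 → [9, 4, 3, 4, 8, 7, 9]
i=3: data[3] = (4+3)%5 = 2 → [9, 4, 3, 2, 8, 7, 9]
i=4: data[4] = (8+2)%5 = 0 → [9, 4, 3, 2, 0, 7, 9]
i=5: data[5] = (7+0)%5 = 2 → [9, 4, 3, 2, 0, 2, 9]
i=6: data[6] = (9+2)%5 = 1 → [9, 4, 3, 2, 0, 2, 1]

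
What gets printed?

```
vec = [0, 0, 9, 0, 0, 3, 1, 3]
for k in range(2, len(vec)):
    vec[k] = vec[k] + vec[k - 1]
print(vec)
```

[0, 0, 9, 9, 9, 12, 13, 16]

k=2: vec[2] = 9+0 = 9 → [0, 0, 9, 0, 0, 3, 1, 3]
k=3: vec[3] = 0+9 = 9 → [0, 0, 9, 9, 0, 3, 1, 3]
k=4: vec[4] = 0+9 = 9 → [0, 0, 9, 9, 9, 3, 1, 3]
k=5: vec[5] = 3+9 = 12 → [0, 0, 9, 9, 9, 12, 1, 3]
k=6: vec[6] = 1+12 = 13 → [0, 0, 9, 9, 9, 12, 13, 3]
k=7: vec[7] = 3+13 = 16 → [0, 0, 9, 9, 9, 12, 13, 16]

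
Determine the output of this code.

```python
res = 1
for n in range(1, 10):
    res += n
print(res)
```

n=1: res = 1+1 = 2
n=2: res = 2+2 = 4
n=3: res = 4+3 = 7
n=4: res = 7+4 = 11
n=5: res = 11+5 = 16
n=6: res = 16+6 = 22
n=7: res = 22+7 = 29
n=8: res = 29+8 = 37
n=9: res = 37+9 = 46

46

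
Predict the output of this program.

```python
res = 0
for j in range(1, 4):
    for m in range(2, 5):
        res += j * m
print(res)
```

j=1,m=2: res = 0+2 = 2
j=1,m=3: res = 2+3 = 5
j=1,m=4: res = 5+4 = 9
j=2,m=2: res = 9+4 = 13
j=2,m=3: res = 13+6 = 19
j=2,m=4: res = 19+8 = 27
j=3,m=2: res = 27+6 = 33
j=3,m=3: res = 33+9 = 42
j=3,m=4: res = 42+12 = 54

54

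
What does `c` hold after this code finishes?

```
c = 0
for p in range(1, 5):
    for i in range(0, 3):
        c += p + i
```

42

p=1,i=0: c = 0+1 = 1
p=1,i=1: c = 1+2 = 3
p=1,i=2: c = 3+3 = 6
p=2,i=0: c = 6+2 = 8
p=2,i=1: c = 8+3 = 11
p=2,i=2: c = 11+4 = 15
p=3,i=0: c = 15+3 = 18
p=3,i=1: c = 18+4 = 22
p=3,i=2: c = 22+5 = 27
p=4,i=0: c = 27+4 = 31
p=4,i=1: c = 31+5 = 36
p=4,i=2: c = 36+6 = 42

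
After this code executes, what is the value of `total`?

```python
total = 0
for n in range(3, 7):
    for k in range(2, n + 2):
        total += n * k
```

345

n=3,k=2: total = 0+6 = 6
n=3,k=3: total = 6+9 = 15
n=3,k=4: total = 15+12 = 27
n=4,k=2: total = 27+8 = 35
n=4,k=3: total = 35+12 = 47
n=4,k=4: total = 47+16 = 63
n=4,k=5: total = 63+20 = 83
n=5,k=2: total = 83+10 = 93
n=5,k=3: total = 93+15 = 108
n=5,k=4: total = 108+20 = 128
n=5,k=5: total = 128+25 = 153
n=5,k=6: total = 153+30 = 183
n=6,k=2: total = 183+12 = 195
n=6,k=3: total = 195+18 = 213
n=6,k=4: total = 213+24 = 237
n=6,k=5: total = 237+30 = 267
n=6,k=6: total = 267+36 = 303
n=6,k=7: total = 303+42 = 345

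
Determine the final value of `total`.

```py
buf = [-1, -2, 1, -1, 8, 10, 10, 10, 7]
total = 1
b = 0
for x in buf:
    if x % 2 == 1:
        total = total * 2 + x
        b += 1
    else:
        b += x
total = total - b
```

x=-1: odd, total = 1*2+(-1) = 1; b=1
x=-2: not odd; b=-1
x=1: odd, total = 1*2+1 = 3; b=0
x=-1: odd, total = 3*2+(-1) = 5; b=1
x=8: not odd; b=9
x=10: not odd; b=19
x=10: not odd; b=29
x=10: not odd; b=39
x=7: odd, total = 5*2+7 = 17; b=40
total-b = 17-40 = -23

-23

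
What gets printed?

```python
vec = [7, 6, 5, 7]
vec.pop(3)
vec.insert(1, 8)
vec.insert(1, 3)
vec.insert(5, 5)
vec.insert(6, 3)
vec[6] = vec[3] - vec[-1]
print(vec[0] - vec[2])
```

pop(3) removes 7 → [7, 6, 5]
insert 8 at 1 → [7, 8, 6, 5]
insert 3 at 1 → [7, 3, 8, 6, 5]
insert 5 at 5 → [7, 3, 8, 6, 5, 5]
insert 3 at 6 → [7, 3, 8, 6, 5, 5, 3]
vec[6] = vec[3]-vec[-1] = 6-3 = 3 → [7, 3, 8, 6, 5, 5, 3]
vec[0]-vec[2] = 7-8 = -1

-1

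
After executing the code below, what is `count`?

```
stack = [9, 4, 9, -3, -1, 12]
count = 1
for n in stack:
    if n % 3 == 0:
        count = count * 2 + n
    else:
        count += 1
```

n=9: %3==0, count = 1*2+9 = 11
n=4: not %3==0, count = 11+1 = 12
n=9: %3==0, count = 12*2+9 = 33
n=-3: %3==0, count = 33*2+(-3) = 63
n=-1: not %3==0, count = 63+1 = 64
n=12: %3==0, count = 64*2+12 = 140

140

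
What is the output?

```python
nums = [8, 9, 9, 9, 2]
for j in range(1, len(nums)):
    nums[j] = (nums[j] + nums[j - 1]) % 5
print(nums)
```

[8, 2, 1, 0, 2]

j=1: nums[1] = (9+8)%5 = 2 → [8, 2, 9, 9, 2]
j=2: nums[2] = (9+2)%5 = 1 → [8, 2, 1, 9, 2]
j=3: nums[3] = (9+1)%5 = 0 → [8, 2, 1, 0, 2]
j=4: nums[4] = (2+0)%5 = 2 → [8, 2, 1, 0, 2]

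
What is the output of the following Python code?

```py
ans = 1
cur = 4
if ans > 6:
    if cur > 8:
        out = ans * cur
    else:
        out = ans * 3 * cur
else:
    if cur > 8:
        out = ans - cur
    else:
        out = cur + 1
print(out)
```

5

ans=1, cur=4
ans > 6 is False; cur > 8 is False
→ out = cur + 1 = 5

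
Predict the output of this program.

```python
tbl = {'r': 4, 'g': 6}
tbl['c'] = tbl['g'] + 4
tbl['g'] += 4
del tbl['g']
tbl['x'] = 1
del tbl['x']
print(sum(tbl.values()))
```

tbl['c'] = tbl['g']+4 = 10 → {'r': 4, 'g': 6, 'c': 10}
tbl['g'] = 6+4 = 10 → {'r': 4, 'g': 10, 'c': 10}
del 'g' → {'r': 4, 'c': 10}
tbl['x'] = 1 → {'r': 4, 'c': 10, 'x': 1}
del 'x' → {'r': 4, 'c': 10}
sum of values = 14

14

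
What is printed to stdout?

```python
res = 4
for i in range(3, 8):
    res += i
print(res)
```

i=3: res = 4+3 = 7
i=4: res = 7+4 = 11
i=5: res = 11+5 = 16
i=6: res = 16+6 = 22
i=7: res = 22+7 = 29

29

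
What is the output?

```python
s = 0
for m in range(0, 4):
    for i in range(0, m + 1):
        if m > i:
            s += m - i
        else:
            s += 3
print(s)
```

m=0,i=0: not 0>0, s = 0+3 = 3
m=1,i=0: 1>0, s = 3+1 = 4
m=1,i=1: not 1>1, s = 4+3 = 7
m=2,i=0: 2>0, s = 7+2 = 9
m=2,i=1: 2>1, s = 9+1 = 10
m=2,i=2: not 2>2, s = 10+3 = 13
m=3,i=0: 3>0, s = 13+3 = 16
m=3,i=1: 3>1, s = 16+2 = 18
m=3,i=2: 3>2, s = 18+1 = 19
m=3,i=3: not 3>3, s = 19+3 = 22

22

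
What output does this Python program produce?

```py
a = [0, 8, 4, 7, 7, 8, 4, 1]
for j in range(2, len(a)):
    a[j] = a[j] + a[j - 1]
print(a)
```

j=2: a[2] = 4+8 = 12 → [0, 8, 12, 7, 7, 8, 4, 1]
j=3: a[3] = 7+12 = 19 → [0, 8, 12, 19, 7, 8, 4, 1]
j=4: a[4] = 7+19 = 26 → [0, 8, 12, 19, 26, 8, 4, 1]
j=5: a[5] = 8+26 = 34 → [0, 8, 12, 19, 26, 34, 4, 1]
j=6: a[6] = 4+34 = 38 → [0, 8, 12, 19, 26, 34, 38, 1]
j=7: a[7] = 1+38 = 39 → [0, 8, 12, 19, 26, 34, 38, 39]

[0, 8, 12, 19, 26, 34, 38, 39]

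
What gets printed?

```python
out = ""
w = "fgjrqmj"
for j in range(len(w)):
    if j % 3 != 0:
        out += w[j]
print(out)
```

j=0: skip
j=1: add 'g' → 'g'
j=2: add 'j' → 'gj'
j=3: skip
j=4: add 'q' → 'gjq'
j=5: add 'm' → 'gjqm'
j=6: skip

gjqm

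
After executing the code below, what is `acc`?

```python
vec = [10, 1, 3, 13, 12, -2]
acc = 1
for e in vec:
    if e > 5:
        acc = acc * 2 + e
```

e=10: >5, acc = 1*2+10 = 12
e=1: not >5
e=3: not >5
e=13: >5, acc = 12*2+13 = 37
e=12: >5, acc = 37*2+12 = 86
e=-2: not >5

86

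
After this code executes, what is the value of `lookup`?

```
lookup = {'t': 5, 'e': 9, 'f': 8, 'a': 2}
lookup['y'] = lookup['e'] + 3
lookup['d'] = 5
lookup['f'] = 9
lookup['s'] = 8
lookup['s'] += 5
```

{'t': 5, 'e': 9, 'f': 9, 'a': 2, 'y': 12, 'd': 5, 's': 13}

lookup['y'] = lookup['e']+3 = 12 → {'t': 5, 'e': 9, 'f': 8, 'a': 2, 'y': 12}
lookup['d'] = 5 → {'t': 5, 'e': 9, 'f': 8, 'a': 2, 'y': 12, 'd': 5}
lookup['f'] = 9 → {'t': 5, 'e': 9, 'f': 9, 'a': 2, 'y': 12, 'd': 5}
lookup['s'] = 8 → {'t': 5, 'e': 9, 'f': 9, 'a': 2, 'y': 12, 'd': 5, 's': 8}
lookup['s'] = 8+5 = 13 → {'t': 5, 'e': 9, 'f': 9, 'a': 2, 'y': 12, 'd': 5, 's': 13}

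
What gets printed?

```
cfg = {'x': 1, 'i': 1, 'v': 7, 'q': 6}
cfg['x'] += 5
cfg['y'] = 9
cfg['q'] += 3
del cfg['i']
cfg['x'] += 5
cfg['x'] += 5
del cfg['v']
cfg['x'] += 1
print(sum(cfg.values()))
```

cfg['x'] = 1+5 = 6 → {'x': 6, 'i': 1, 'v': 7, 'q': 6}
cfg['y'] = 9 → {'x': 6, 'i': 1, 'v': 7, 'q': 6, 'y': 9}
cfg['q'] = 6+3 = 9 → {'x': 6, 'i': 1, 'v': 7, 'q': 9, 'y': 9}
del 'i' → {'x': 6, 'v': 7, 'q': 9, 'y': 9}
cfg['x'] = 6+5 = 11 → {'x': 11, 'v': 7, 'q': 9, 'y': 9}
cfg['x'] = 11+5 = 16 → {'x': 16, 'v': 7, 'q': 9, 'y': 9}
del 'v' → {'x': 16, 'q': 9, 'y': 9}
cfg['x'] = 16+1 = 17 → {'x': 17, 'q': 9, 'y': 9}
sum of values = 35

35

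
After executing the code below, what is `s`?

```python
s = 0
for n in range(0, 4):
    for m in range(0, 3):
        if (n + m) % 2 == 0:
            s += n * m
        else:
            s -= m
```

2

n=0,m=0: even sum, s = 0+0 = 0
n=0,m=1: odd sum, s = 0-1 = -1
n=0,m=2: even sum, s = (-1)+0 = -1
n=1,m=0: odd sum, s = (-1)-0 = -1
n=1,m=1: even sum, s = (-1)+1 = 0
n=1,m=2: odd sum, s = 0-2 = -2
n=2,m=0: even sum, s = (-2)+0 = -2
n=2,m=1: odd sum, s = (-2)-1 = -3
n=2,m=2: even sum, s = (-3)+4 = 1
n=3,m=0: odd sum, s = 1-0 = 1
n=3,m=1: even sum, s = 1+3 = 4
n=3,m=2: odd sum, s = 4-2 = 2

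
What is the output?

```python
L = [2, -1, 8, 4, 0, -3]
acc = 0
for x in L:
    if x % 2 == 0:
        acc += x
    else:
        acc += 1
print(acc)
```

x=2: even, acc = 0+2 = 2
x=-1: not even, acc = 2+1 = 3
x=8: even, acc = 3+8 = 11
x=4: even, acc = 11+4 = 15
x=0: even, acc = 15+0 = 15
x=-3: not even, acc = 15+1 = 16

16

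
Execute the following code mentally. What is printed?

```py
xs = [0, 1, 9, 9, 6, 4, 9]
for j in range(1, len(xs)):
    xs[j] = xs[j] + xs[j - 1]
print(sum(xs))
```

122

j=1: xs[1] = 1+0 = 1 → [0, 1, 9, 9, 6, 4, 9]
j=2: xs[2] = 9+1 = 10 → [0, 1, 10, 9, 6, 4, 9]
j=3: xs[3] = 9+10 = 19 → [0, 1, 10, 19, 6, 4, 9]
j=4: xs[4] = 6+19 = 25 → [0, 1, 10, 19, 25, 4, 9]
j=5: xs[5] = 4+25 = 29 → [0, 1, 10, 19, 25, 29, 9]
j=6: xs[6] = 9+29 = 38 → [0, 1, 10, 19, 25, 29, 38]
sum = 122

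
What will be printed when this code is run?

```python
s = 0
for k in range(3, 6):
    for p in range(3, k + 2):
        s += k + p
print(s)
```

k=3,p=3: s = 0+6 = 6
k=3,p=4: s = 6+7 = 13
k=4,p=3: s = 13+7 = 20
k=4,p=4: s = 20+8 = 28
k=4,p=5: s = 28+9 = 37
k=5,p=3: s = 37+8 = 45
k=5,p=4: s = 45+9 = 54
k=5,p=5: s = 54+10 = 64
k=5,p=6: s = 64+11 = 75

75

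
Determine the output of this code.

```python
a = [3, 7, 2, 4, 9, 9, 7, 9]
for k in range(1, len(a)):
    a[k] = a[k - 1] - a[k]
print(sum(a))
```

-143

k=1: a[1] = 3-7 = -4 → [3, -4, 2, 4, 9, 9, 7, 9]
k=2: a[2] = (-4)-2 = -6 → [3, -4, -6, 4, 9, 9, 7, 9]
k=3: a[3] = (-6)-4 = -10 → [3, -4, -6, -10, 9, 9, 7, 9]
k=4: a[4] = (-10)-9 = -19 → [3, -4, -6, -10, -19, 9, 7, 9]
k=5: a[5] = (-19)-9 = -28 → [3, -4, -6, -10, -19, -28, 7, 9]
k=6: a[6] = (-28)-7 = -35 → [3, -4, -6, -10, -19, -28, -35, 9]
k=7: a[7] = (-35)-9 = -44 → [3, -4, -6, -10, -19, -28, -35, -44]
sum = -143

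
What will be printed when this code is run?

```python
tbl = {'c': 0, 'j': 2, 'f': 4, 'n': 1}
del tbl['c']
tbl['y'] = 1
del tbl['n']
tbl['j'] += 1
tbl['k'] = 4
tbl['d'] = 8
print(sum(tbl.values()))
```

20

del 'c' → {'j': 2, 'f': 4, 'n': 1}
tbl['y'] = 1 → {'j': 2, 'f': 4, 'n': 1, 'y': 1}
del 'n' → {'j': 2, 'f': 4, 'y': 1}
tbl['j'] = 2+1 = 3 → {'j': 3, 'f': 4, 'y': 1}
tbl['k'] = 4 → {'j': 3, 'f': 4, 'y': 1, 'k': 4}
tbl['d'] = 8 → {'j': 3, 'f': 4, 'y': 1, 'k': 4, 'd': 8}
sum of values = 20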